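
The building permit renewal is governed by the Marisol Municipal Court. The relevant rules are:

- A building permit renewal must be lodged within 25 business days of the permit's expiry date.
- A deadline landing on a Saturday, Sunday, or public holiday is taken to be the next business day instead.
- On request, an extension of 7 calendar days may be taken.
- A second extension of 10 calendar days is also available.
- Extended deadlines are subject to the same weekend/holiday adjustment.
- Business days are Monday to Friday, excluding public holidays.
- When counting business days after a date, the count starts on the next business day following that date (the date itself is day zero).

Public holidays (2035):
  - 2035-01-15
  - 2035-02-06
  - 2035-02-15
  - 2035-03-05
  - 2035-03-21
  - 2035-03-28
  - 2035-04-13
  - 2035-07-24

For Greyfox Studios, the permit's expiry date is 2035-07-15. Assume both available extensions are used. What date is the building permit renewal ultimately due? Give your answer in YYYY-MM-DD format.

2035-09-06

25 business days after 2035-07-15, excluding weekends and holidays, is 2035-08-20.
2035-08-20 is a Monday and not a listed holiday, so it stands.
With the 7-day extension, 2035-08-20 becomes 2035-08-27.
2035-08-27 is a Monday and not a listed holiday, so it stands.
Applying the 10-calendar-day extension: 2035-08-27 + 10 days = 2035-09-06.
Since 2035-09-06 is a Thursday and not a holiday, the date is unchanged.
Final deadline: 2035-09-06.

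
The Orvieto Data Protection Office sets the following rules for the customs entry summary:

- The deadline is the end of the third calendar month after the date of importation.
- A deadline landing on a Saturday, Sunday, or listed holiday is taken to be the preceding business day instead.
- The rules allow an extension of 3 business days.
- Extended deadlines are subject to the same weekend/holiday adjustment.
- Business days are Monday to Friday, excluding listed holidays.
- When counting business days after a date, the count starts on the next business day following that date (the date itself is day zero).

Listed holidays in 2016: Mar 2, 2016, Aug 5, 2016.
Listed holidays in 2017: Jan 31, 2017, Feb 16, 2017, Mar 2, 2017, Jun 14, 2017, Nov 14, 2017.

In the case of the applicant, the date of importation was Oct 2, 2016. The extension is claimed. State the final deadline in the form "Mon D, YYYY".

3 months after Oct 2, 2016 is January 2017; that month ends on Jan 31, 2017.
Jan 31, 2017 is a listed holiday; the preceding business day is Jan 30, 2017 (Monday).
Applying the 3-business-day extension: 3 business days after Jan 30, 2017 is Feb 3, 2017.
Feb 3, 2017 (Friday) is already a business day.
The final due date is Feb 3, 2017.

Feb 3, 2017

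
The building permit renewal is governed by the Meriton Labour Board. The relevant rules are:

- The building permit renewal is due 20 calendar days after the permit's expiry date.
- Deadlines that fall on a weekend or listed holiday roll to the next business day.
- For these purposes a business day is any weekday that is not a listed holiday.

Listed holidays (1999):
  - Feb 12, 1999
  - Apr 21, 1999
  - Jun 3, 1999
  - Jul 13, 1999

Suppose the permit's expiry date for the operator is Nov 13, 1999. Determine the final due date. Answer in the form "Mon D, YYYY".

Adding 20 calendar days to Nov 13, 1999 gives Dec 3, 1999.
Since Dec 3, 1999 is a Friday and not a holiday, the date is unchanged.
The final due date is Dec 3, 1999.

Dec 3, 1999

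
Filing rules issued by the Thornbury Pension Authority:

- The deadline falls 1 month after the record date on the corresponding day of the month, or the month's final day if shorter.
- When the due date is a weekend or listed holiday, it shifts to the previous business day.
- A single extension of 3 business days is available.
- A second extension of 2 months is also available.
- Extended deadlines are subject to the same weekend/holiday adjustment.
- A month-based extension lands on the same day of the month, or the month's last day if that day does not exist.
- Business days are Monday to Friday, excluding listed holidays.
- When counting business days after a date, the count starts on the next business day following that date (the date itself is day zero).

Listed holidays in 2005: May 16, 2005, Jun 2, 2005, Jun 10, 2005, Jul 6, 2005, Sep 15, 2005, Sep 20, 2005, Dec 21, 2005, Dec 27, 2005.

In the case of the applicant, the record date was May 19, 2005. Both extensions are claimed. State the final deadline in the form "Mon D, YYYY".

Aug 22, 2005

1 month from May 19, 2005 is Jun 19, 2005.
Jun 19, 2005 is a Sunday, so it moves to the preceding business day, Jun 17, 2005 (Friday).
Applying the 3-business-day extension: 3 business days after Jun 17, 2005 is Jun 22, 2005.
Since Jun 22, 2005 is a Wednesday and not a holiday, the date is unchanged.
The 2 months extension carries Jun 22, 2005 to Aug 22, 2005.
Aug 22, 2005 is a Monday and not a listed holiday, so it stands.
The final due date is Aug 22, 2005.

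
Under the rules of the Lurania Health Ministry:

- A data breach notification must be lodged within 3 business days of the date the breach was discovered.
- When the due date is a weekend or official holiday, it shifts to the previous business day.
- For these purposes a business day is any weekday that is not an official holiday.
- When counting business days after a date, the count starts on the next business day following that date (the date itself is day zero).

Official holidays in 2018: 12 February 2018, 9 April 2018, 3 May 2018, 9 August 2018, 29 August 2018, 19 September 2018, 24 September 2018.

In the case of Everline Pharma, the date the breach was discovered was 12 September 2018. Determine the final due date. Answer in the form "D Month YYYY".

17 September 2018

3 business days after 12 September 2018, excluding weekends and holidays, is 17 September 2018.
17 September 2018 is a Monday and not a listed holiday, so it stands.
Final deadline: 17 September 2018.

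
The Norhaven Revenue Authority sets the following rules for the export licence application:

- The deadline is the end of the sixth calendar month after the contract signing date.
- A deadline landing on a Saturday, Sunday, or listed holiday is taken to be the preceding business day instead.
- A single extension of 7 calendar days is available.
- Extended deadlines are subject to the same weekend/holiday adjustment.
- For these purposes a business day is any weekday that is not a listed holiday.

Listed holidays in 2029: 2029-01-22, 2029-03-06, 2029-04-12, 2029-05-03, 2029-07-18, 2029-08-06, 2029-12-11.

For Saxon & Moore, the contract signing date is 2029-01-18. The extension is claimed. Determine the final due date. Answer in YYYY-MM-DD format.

6 months after 2029-01-18 is July 2029; that month ends on 2029-07-31.
2029-07-31 is a Tuesday and not a listed holiday, so it stands.
The 7-calendar-day extension moves the deadline from 2029-07-31 to 2029-08-07.
Since 2029-08-07 is a Tuesday and not a holiday, the date is unchanged.
The final due date is 2029-08-07.

2029-08-07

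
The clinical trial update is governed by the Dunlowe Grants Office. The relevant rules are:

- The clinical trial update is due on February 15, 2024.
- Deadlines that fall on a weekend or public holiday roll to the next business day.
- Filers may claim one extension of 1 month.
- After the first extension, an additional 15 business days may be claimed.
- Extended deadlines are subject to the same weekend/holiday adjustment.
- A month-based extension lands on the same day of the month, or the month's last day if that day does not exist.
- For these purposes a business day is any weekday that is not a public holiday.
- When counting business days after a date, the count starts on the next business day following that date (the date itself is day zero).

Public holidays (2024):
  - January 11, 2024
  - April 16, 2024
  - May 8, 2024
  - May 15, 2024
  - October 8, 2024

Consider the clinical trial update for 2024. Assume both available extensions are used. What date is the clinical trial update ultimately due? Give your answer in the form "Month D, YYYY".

April 5, 2024

The statutory due date is February 15, 2024.
February 15, 2024 is a Thursday and not a listed holiday, so it stands.
Add 1 month to February 15, 2024: March 15, 2024.
March 15, 2024 (Friday) is already a business day.
Counting 15 further business days from March 15, 2024 reaches April 5, 2024.
April 5, 2024 (Friday) is already a business day.
So the filing is due April 5, 2024.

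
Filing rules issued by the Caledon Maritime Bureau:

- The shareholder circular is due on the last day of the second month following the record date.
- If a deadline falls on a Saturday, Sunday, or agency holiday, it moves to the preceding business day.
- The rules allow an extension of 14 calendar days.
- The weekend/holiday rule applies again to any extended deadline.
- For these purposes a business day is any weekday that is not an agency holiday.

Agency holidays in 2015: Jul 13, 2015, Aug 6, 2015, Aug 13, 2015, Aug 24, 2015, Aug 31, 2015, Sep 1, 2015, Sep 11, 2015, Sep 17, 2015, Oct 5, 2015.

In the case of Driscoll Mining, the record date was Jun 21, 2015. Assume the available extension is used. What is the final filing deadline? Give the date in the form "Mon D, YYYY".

Sep 10, 2015

The second month after Jun 21, 2015 is August 2015, whose last day is Aug 31, 2015.
Aug 31, 2015 is a listed holiday, so it moves to the preceding business day, Aug 28, 2015 (Friday).
With the 14-day extension, Aug 28, 2015 becomes Sep 11, 2015.
Sep 11, 2015 falls on a listed holiday. Rolling to the preceding business day gives Sep 10, 2015, a Thursday.
Final deadline: Sep 10, 2015.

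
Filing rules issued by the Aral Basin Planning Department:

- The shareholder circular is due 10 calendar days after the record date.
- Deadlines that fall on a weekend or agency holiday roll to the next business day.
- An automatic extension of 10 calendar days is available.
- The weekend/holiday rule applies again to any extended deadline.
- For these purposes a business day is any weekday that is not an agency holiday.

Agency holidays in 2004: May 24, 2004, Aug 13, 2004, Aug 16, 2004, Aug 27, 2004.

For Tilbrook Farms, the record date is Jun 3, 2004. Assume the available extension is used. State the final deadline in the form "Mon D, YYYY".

Jun 24, 2004

Trigger date Jun 3, 2004 + 10 calendar days = Jun 13, 2004.
Because Jun 13, 2004 is a Sunday, the deadline becomes Jun 14, 2004 (Monday).
With the 10-day extension, Jun 14, 2004 becomes Jun 24, 2004.
Jun 24, 2004 (Thursday) is already a business day.
So the filing is due Jun 24, 2004.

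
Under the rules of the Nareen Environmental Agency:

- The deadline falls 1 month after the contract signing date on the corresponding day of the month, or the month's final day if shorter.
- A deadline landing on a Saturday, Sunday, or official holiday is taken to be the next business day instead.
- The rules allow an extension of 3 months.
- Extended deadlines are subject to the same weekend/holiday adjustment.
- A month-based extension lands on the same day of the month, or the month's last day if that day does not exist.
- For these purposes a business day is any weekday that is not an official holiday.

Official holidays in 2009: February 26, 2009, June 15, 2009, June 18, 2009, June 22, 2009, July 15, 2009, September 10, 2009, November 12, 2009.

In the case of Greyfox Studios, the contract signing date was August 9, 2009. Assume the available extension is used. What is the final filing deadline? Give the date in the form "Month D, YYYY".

December 9, 2009

1 month from August 9, 2009 is September 9, 2009.
Since September 9, 2009 is a Wednesday and not a holiday, the date is unchanged.
Add 3 months to September 9, 2009: December 9, 2009.
December 9, 2009 (Wednesday) is already a business day.
The final due date is December 9, 2009.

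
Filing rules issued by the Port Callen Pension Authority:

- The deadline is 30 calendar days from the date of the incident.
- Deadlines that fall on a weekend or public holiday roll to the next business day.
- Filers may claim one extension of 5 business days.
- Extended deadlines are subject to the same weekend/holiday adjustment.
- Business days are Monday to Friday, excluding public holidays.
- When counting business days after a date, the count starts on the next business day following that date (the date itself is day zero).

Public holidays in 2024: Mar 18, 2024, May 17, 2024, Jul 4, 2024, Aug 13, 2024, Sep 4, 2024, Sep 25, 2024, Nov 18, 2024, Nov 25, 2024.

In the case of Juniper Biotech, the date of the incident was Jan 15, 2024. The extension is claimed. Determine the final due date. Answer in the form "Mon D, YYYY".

From Jan 15, 2024, 30 calendar days later is Feb 14, 2024.
Since Feb 14, 2024 is a Wednesday and not a holiday, the date is unchanged.
The 5-business-day extension runs from Feb 14, 2024 to Feb 21, 2024.
Feb 21, 2024 (Wednesday) is already a business day.
So the filing is due Feb 21, 2024.

Feb 21, 2024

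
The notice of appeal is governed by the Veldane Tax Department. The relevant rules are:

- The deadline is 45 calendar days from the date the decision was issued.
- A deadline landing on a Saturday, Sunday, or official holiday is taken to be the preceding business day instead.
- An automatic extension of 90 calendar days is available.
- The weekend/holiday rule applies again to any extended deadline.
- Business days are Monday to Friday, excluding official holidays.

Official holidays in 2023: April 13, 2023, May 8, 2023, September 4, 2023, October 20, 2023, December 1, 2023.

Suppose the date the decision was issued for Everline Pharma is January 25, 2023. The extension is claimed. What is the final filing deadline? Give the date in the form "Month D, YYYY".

From January 25, 2023, 45 calendar days later is March 11, 2023.
Because March 11, 2023 is a Saturday, the deadline becomes March 10, 2023 (Friday).
Applying the 90-calendar-day extension: March 10, 2023 + 90 days = June 8, 2023.
June 8, 2023 is a Thursday and not a listed holiday, so it stands.
So the filing is due June 8, 2023.

June 8, 2023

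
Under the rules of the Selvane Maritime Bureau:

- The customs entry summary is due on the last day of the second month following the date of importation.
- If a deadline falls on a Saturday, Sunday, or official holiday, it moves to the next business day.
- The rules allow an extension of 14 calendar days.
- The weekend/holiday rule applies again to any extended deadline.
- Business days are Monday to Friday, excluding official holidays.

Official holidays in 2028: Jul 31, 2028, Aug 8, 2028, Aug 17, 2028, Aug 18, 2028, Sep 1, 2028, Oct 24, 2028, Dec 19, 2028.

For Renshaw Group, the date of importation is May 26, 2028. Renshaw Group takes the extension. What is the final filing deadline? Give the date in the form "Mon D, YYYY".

The second month after May 26, 2028 is July 2028, whose last day is Jul 31, 2028.
Jul 31, 2028 is a listed holiday; the next business day is Aug 1, 2028 (Tuesday).
With the 14-day extension, Aug 1, 2028 becomes Aug 15, 2028.
Aug 15, 2028 (Tuesday) is already a business day.
The final due date is Aug 15, 2028.

Aug 15, 2028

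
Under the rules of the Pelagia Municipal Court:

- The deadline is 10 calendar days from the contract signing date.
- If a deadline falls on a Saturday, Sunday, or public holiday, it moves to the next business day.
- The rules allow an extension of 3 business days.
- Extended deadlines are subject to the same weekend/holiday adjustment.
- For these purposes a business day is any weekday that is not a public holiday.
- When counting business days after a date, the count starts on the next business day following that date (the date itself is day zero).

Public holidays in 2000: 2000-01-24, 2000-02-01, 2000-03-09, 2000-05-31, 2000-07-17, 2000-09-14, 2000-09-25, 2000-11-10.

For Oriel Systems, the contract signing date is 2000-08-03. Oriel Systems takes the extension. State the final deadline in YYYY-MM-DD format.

Trigger date 2000-08-03 + 10 calendar days = 2000-08-13.
2000-08-13 falls on a Sunday. Rolling to the next business day gives 2000-08-14, a Monday.
The 3-business-day extension runs from 2000-08-14 to 2000-08-17.
Since 2000-08-17 is a Thursday and not a holiday, the date is unchanged.
Deadline: 2000-08-17.

2000-08-17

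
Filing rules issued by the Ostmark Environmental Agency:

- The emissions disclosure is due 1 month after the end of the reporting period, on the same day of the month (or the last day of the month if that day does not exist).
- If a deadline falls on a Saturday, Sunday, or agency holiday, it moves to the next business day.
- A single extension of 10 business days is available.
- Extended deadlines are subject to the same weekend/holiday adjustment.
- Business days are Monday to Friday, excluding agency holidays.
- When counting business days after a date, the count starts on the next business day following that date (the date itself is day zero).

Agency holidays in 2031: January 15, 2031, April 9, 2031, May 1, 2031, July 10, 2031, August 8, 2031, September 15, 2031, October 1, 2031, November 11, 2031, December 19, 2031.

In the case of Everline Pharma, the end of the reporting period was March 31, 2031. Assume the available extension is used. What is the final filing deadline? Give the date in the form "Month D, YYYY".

Moving 1 month forward from March 31, 2031 on the corresponding day gives April 30, 2031 (day 31 does not exist in April, so the month's last day is used).
April 30, 2031 (Wednesday) is already a business day.
Counting 10 further business days from April 30, 2031 reaches May 15, 2031.
May 15, 2031 falls on a Thursday, which is a business day, so no adjustment is needed.
Deadline: May 15, 2031.

May 15, 2031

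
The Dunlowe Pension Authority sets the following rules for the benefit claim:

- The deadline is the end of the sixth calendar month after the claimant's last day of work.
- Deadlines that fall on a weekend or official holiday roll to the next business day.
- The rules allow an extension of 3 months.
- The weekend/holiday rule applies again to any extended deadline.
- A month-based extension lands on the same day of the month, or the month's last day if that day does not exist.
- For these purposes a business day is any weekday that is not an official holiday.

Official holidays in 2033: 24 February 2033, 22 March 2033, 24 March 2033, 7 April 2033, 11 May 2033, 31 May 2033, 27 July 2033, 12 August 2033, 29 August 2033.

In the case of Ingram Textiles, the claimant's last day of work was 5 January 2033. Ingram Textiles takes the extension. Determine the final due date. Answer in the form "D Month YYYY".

1 November 2033

6 months after 5 January 2033 is July 2033; that month ends on 31 July 2033.
31 July 2033 is a Sunday; the next business day is 1 August 2033 (Monday).
Add 3 months to 1 August 2033: 1 November 2033.
Since 1 November 2033 is a Tuesday and not a holiday, the date is unchanged.
The final due date is 1 November 2033.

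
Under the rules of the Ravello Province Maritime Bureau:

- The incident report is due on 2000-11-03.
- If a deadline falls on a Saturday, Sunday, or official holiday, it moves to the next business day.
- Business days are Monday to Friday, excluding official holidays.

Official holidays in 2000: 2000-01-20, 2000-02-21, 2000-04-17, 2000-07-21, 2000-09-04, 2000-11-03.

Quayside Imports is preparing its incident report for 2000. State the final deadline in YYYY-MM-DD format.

2000-11-06

The statutory due date is 2000-11-03.
2000-11-03 is a listed holiday; the next business day is 2000-11-06 (Monday).
Final deadline: 2000-11-06.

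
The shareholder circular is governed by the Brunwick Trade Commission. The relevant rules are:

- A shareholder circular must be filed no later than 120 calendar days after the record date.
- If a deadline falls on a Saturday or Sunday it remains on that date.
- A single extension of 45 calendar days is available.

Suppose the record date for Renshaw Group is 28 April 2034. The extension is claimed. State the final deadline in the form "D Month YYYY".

Adding 120 calendar days to 28 April 2034 gives 26 August 2034.
No adjustment is made for weekends or holidays, so 26 August 2034 stands.
The 45-calendar-day extension moves the deadline from 26 August 2034 to 10 October 2034.
10 October 2034 is a Tuesday; no weekend or holiday adjustment applies.
Final deadline: 10 October 2034.

10 October 2034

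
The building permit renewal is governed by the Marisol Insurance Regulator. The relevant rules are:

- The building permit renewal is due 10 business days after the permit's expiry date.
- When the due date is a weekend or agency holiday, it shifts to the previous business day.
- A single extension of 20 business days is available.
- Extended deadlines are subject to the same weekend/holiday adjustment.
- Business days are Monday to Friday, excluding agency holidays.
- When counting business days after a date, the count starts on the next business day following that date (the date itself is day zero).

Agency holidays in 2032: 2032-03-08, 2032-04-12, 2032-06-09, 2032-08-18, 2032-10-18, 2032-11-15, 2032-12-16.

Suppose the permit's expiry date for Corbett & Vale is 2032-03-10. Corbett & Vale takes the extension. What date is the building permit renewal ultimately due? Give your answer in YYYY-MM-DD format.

2032-04-22

Starting the day after 2032-03-10 and counting 10 business days lands on 2032-03-24.
2032-03-24 (Wednesday) is already a business day.
Counting 20 further business days from 2032-03-24 reaches 2032-04-22.
2032-04-22 is a Thursday and not a listed holiday, so it stands.
Final deadline: 2032-04-22.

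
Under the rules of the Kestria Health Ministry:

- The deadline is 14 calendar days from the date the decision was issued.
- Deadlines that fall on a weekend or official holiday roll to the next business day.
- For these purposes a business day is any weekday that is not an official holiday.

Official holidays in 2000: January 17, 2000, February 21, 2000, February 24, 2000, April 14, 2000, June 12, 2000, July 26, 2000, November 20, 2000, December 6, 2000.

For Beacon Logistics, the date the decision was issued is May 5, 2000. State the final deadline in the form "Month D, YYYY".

May 19, 2000

Trigger date May 5, 2000 + 14 calendar days = May 19, 2000.
May 19, 2000 (Friday) is already a business day.
The final due date is May 19, 2000.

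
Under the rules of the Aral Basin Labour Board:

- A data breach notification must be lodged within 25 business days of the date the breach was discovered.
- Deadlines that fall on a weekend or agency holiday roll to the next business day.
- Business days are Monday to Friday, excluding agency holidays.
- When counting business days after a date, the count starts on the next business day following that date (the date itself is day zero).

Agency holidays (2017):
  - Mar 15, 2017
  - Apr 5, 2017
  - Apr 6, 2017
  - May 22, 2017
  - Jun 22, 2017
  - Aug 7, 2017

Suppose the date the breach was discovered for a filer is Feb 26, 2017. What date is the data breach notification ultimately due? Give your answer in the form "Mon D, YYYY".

Counting 25 business days after Feb 26, 2017 (skipping weekends and listed holidays) reaches Apr 3, 2017.
Apr 3, 2017 falls on a Monday, which is a business day, so no adjustment is needed.
So the filing is due Apr 3, 2017.

Apr 3, 2017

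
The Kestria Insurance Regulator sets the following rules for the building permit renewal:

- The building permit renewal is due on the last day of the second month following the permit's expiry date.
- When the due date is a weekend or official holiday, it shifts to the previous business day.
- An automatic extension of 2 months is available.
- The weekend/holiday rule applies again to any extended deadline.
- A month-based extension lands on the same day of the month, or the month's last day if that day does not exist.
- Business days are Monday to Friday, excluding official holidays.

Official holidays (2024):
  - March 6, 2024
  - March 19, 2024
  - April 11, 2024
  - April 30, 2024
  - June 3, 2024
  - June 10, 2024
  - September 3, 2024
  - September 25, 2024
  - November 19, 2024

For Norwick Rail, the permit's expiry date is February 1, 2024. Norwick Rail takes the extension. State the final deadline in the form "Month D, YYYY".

2 months after February 1, 2024 is April 2024; that month ends on April 30, 2024.
April 30, 2024 is a listed holiday; the preceding business day is April 29, 2024 (Monday).
The 2 months extension carries April 29, 2024 to June 29, 2024.
Because June 29, 2024 is a Saturday, the deadline becomes June 28, 2024 (Friday).
The final due date is June 28, 2024.

June 28, 2024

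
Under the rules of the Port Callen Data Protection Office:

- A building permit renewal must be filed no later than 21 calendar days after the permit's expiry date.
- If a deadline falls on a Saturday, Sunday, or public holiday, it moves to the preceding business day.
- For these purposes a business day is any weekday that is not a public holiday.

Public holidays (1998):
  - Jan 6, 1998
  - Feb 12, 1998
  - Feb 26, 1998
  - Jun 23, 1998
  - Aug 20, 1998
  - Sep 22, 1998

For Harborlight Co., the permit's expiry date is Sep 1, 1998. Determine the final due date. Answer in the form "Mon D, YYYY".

From Sep 1, 1998, 21 calendar days later is Sep 22, 1998.
Sep 22, 1998 falls on a listed holiday. Rolling to the preceding business day gives Sep 21, 1998, a Monday.
Deadline: Sep 21, 1998.

Sep 21, 1998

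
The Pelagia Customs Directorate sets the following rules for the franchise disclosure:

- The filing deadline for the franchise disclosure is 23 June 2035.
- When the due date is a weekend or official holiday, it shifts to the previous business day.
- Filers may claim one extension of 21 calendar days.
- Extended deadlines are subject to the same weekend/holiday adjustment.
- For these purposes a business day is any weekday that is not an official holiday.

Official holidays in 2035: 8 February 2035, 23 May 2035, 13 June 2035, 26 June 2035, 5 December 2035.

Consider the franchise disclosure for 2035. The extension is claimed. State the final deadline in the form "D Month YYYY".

13 July 2035

The statutory due date is 23 June 2035.
Because 23 June 2035 is a Saturday, the deadline becomes 22 June 2035 (Friday).
With the 21-day extension, 22 June 2035 becomes 13 July 2035.
Since 13 July 2035 is a Friday and not a holiday, the date is unchanged.
Final deadline: 13 July 2035.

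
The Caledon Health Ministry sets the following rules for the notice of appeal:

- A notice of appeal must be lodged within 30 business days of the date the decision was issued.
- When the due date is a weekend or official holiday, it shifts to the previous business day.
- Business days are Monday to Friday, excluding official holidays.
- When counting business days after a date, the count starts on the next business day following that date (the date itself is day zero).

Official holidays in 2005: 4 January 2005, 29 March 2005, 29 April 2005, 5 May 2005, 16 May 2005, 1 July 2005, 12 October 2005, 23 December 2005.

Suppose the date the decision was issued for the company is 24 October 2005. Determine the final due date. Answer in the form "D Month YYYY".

30 business days after 24 October 2005, excluding weekends and holidays, is 5 December 2005.
5 December 2005 (Monday) is already a business day.
The final due date is 5 December 2005.

5 December 2005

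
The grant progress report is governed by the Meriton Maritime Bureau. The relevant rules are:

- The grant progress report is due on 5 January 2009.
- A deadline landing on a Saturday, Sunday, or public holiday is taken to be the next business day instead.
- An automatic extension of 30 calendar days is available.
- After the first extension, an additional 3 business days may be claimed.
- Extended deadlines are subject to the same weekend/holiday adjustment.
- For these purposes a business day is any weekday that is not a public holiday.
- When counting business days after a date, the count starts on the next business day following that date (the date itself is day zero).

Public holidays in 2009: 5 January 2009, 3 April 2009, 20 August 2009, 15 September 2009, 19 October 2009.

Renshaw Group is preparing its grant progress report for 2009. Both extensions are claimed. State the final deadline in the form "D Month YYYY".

The stated deadline is 5 January 2009.
5 January 2009 is a listed holiday, so it moves to the next business day, 6 January 2009 (Tuesday).
With the 30-day extension, 6 January 2009 becomes 5 February 2009.
5 February 2009 (Thursday) is already a business day.
Counting 3 further business days from 5 February 2009 reaches 10 February 2009.
Since 10 February 2009 is a Tuesday and not a holiday, the date is unchanged.
Final deadline: 10 February 2009.

10 February 2009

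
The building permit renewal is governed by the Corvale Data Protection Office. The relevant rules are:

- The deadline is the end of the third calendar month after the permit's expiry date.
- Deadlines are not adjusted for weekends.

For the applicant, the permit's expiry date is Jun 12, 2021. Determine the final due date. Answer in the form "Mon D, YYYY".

3 months after Jun 12, 2021 falls in September 2021; the last day of that month is Sep 30, 2021.
No adjustment is made for weekends or holidays, so Sep 30, 2021 stands.
Deadline: Sep 30, 2021.

Sep 30, 2021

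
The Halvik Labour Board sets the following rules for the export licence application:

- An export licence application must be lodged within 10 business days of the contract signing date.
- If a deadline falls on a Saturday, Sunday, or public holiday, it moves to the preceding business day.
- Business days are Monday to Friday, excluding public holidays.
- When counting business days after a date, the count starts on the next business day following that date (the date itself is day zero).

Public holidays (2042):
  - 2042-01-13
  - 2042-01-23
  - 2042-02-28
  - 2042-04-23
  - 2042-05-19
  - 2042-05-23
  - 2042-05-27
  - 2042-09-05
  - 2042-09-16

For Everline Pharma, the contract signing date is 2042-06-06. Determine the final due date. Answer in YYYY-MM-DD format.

2042-06-20

10 business days after 2042-06-06, excluding weekends and holidays, is 2042-06-20.
2042-06-20 (Friday) is already a business day.
Deadline: 2042-06-20.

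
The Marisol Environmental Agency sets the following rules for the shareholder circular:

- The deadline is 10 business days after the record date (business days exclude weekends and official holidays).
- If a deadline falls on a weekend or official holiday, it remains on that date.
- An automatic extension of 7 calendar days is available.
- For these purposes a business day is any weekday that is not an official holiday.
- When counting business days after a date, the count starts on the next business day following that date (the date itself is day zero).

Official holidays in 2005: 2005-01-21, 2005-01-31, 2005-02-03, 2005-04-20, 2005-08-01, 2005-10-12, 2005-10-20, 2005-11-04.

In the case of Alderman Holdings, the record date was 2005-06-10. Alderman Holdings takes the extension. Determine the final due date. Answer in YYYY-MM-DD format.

2005-07-01

Starting the day after 2005-06-10 and counting 10 business days lands on 2005-06-24.
2005-06-24 is a Friday; no weekend or holiday adjustment applies.
The 7-calendar-day extension moves the deadline from 2005-06-24 to 2005-07-01.
No adjustment is made for weekends or holidays, so 2005-07-01 stands.
The final due date is 2005-07-01.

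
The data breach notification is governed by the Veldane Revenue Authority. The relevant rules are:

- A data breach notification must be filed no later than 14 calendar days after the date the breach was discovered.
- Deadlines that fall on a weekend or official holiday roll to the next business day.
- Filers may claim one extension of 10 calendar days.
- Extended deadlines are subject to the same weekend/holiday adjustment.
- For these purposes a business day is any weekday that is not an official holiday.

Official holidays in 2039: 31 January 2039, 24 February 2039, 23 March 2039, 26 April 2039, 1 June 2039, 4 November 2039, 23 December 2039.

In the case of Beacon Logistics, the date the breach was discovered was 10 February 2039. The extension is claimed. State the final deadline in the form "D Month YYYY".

7 March 2039

From 10 February 2039, 14 calendar days later is 24 February 2039.
24 February 2039 is a listed holiday, so it moves to the next business day, 25 February 2039 (Friday).
With the 10-day extension, 25 February 2039 becomes 7 March 2039.
7 March 2039 (Monday) is already a business day.
Deadline: 7 March 2039.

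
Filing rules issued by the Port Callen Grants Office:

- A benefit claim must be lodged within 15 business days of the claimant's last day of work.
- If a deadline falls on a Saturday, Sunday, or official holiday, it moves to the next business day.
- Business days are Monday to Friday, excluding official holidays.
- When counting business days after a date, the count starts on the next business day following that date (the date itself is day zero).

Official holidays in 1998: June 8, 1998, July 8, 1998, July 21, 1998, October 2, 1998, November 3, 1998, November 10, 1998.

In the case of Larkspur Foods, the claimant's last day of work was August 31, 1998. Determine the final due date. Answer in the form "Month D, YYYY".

September 21, 1998

Starting the day after August 31, 1998 and counting 15 business days lands on September 21, 1998.
September 21, 1998 (Monday) is already a business day.
So the filing is due September 21, 1998.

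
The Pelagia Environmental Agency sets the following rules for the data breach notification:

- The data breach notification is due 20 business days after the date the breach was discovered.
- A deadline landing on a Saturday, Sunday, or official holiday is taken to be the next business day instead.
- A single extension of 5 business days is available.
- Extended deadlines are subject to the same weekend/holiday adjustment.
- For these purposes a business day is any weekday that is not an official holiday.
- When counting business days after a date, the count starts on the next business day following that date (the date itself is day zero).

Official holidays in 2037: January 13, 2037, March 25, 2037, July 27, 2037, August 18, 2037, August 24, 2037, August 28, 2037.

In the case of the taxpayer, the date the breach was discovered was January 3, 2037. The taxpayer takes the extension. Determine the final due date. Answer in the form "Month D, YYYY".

20 business days after January 3, 2037, excluding weekends and holidays, is February 2, 2037.
February 2, 2037 falls on a Monday, which is a business day, so no adjustment is needed.
Counting 5 further business days from February 2, 2037 reaches February 9, 2037.
Since February 9, 2037 is a Monday and not a holiday, the date is unchanged.
Final deadline: February 9, 2037.

February 9, 2037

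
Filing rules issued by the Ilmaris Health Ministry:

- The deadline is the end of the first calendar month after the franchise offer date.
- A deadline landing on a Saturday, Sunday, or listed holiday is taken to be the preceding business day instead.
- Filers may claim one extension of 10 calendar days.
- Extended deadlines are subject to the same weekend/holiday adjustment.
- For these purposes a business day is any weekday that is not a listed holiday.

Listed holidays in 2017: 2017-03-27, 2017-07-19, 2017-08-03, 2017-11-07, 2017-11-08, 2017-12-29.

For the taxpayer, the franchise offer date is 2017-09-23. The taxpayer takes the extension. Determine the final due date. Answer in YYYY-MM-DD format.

The first month after 2017-09-23 is October 2017, whose last day is 2017-10-31.
Since 2017-10-31 is a Tuesday and not a holiday, the date is unchanged.
The 10-calendar-day extension moves the deadline from 2017-10-31 to 2017-11-10.
2017-11-10 (Friday) is already a business day.
So the filing is due 2017-11-10.

2017-11-10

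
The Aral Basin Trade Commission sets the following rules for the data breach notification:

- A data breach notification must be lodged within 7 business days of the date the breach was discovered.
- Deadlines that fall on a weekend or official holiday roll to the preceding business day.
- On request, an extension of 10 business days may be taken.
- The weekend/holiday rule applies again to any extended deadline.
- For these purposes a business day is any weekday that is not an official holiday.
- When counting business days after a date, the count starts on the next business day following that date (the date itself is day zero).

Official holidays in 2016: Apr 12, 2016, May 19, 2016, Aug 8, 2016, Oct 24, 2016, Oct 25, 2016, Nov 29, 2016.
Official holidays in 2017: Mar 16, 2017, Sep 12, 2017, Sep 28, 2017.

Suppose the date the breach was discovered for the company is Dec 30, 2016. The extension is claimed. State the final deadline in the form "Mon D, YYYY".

Jan 24, 2017

7 business days after Dec 30, 2016, excluding weekends and holidays, is Jan 10, 2017.
Jan 10, 2017 falls on a Tuesday, which is a business day, so no adjustment is needed.
The 10-business-day extension runs from Jan 10, 2017 to Jan 24, 2017.
Jan 24, 2017 falls on a Tuesday, which is a business day, so no adjustment is needed.
Deadline: Jan 24, 2017.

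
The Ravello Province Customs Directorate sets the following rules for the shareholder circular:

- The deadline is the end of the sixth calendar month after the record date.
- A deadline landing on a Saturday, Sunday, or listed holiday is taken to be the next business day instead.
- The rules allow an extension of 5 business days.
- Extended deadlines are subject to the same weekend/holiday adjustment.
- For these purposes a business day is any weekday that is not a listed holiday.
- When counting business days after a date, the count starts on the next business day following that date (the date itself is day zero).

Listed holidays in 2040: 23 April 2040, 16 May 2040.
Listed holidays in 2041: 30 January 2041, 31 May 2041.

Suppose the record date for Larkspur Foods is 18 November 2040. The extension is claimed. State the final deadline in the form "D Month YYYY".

6 months after 18 November 2040 falls in May 2041; the last day of that month is 31 May 2041.
31 May 2041 is a listed holiday; the next business day is 3 June 2041 (Monday).
Applying the 5-business-day extension: 5 business days after 3 June 2041 is 10 June 2041.
10 June 2041 (Monday) is already a business day.
So the filing is due 10 June 2041.

10 June 2041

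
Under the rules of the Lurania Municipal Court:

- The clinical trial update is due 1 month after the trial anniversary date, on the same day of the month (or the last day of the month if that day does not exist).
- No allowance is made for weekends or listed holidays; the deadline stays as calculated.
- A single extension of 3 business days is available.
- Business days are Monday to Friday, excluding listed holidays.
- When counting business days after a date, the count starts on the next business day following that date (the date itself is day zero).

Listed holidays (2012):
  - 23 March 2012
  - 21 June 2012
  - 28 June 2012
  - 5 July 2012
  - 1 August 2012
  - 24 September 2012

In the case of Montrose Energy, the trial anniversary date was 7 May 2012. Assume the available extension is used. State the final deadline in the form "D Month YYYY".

12 June 2012

1 month from 7 May 2012 is 7 June 2012.
No adjustment is made for weekends or holidays, so 7 June 2012 stands.
Counting 3 further business days from 7 June 2012 reaches 12 June 2012.
12 June 2012 is a Tuesday; no weekend or holiday adjustment applies.
Final deadline: 12 June 2012.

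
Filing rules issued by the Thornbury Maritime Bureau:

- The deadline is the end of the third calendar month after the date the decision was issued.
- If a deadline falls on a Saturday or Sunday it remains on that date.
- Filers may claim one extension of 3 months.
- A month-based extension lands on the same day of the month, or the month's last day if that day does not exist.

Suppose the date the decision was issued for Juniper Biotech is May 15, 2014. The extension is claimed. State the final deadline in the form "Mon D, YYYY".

Nov 30, 2014

3 months after May 15, 2014 is August 2014; that month ends on Aug 31, 2014.
No adjustment is made for weekends or holidays, so Aug 31, 2014 stands.
Applying the 3 months extension: 3 months after Aug 31, 2014 is Nov 30, 2014 (day 31 does not exist in November, so the month's last day is used).
Nov 30, 2014 falls on a Sunday. The rules make no weekend/holiday allowance, so it remains Nov 30, 2014.
The final due date is Nov 30, 2014.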